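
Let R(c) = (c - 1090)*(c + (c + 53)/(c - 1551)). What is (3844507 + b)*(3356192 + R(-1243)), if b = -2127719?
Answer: 15001978425670416/1397 ≈ 1.0739e+13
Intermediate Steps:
R(c) = (-1090 + c)*(c + (53 + c)/(-1551 + c))
(3844507 + b)*(3356192 + R(-1243)) = (3844507 - 2127719)*(3356192 + (-57770 + (-1243)**3 - 2640*(-1243)**2 + 1689553*(-1243))/(-1551 - 1243)) = 1716788*(3356192 + (-57770 - 1920495907 - 2640*1545049 - 2100114379)/(-2794)) = 1716788*(3356192 - (-57770 - 1920495907 - 4078929360 - 2100114379)/2794) = 1716788*(3356192 - 1/2794*(-8099597416)) = 1716788*(3356192 + 4049798708/1397) = 1716788*(8738398932/1397) = 15001978425670416/1397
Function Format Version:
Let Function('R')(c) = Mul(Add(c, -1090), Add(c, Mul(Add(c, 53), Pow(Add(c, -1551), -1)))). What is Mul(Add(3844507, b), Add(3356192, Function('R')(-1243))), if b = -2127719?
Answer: Rational(15001978425670416, 1397) ≈ 1.0739e+13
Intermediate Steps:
Function('R')(c) = Mul(Add(-1090, c), Add(c, Mul(Pow(Add(-1551, c), -1), Add(53, c)))) (Function('R')(c) = Mul(Add(-1090, c), Add(c, Mul(Add(53, c), Pow(Add(-1551, c), -1)))) = Mul(Add(-1090, c), Add(c, Mul(Pow(Add(-1551, c), -1), Add(53, c)))))
Mul(Add(3844507, b), Add(3356192, Function('R')(-1243))) = Mul(Add(3844507, -2127719), Add(3356192, Mul(Pow(Add(-1551, -1243), -1), Add(-57770, Pow(-1243, 3), Mul(-2640, Pow(-1243, 2)), Mul(1689553, -1243))))) = Mul(1716788, Add(3356192, Mul(Pow(-2794, -1), Add(-57770, -1920495907, Mul(-2640, 1545049), -2100114379)))) = Mul(1716788, Add(3356192, Mul(Rational(-1, 2794), Add(-57770, -1920495907, -4078929360, -2100114379)))) = Mul(1716788, Add(3356192, Mul(Rational(-1, 2794), -8099597416))) = Mul(1716788, Add(3356192, Rational(4049798708, 1397))) = Mul(1716788, Rational(8738398932, 1397)) = Rational(15001978425670416, 1397)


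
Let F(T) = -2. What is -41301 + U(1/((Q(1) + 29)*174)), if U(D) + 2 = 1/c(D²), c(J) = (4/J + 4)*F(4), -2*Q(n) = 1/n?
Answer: -8125681933169/196733456 ≈ -41303.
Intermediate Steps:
Q(n) = -1/(2*n)
c(J) = -8 - 8/J (c(J) = (4/J + 4)*(-2) = (4 + 4/J)*(-2) = -8 - 8/J)
U(D) = -2 + 1/(-8 - 8/D²)
-41301 + U(1/((Q(1) + 29)*174)) = -41301 + (16 + 17*(1/((-½/1 + 29)*174))²)/(8*(-1 - (1/((-½/1 + 29)*174))²)) = -41301 + (16 + 17*((1/174)/(-½*1 + 29))²)/(8*(-1 - ((1/174)/(-½*1 + 29))²)) = -41301 + (16 + 17*((1/174)/(-½ + 29))²)/(8*(-1 - ((1/174)/(-½ + 29))²)) = -41301 + (16 + 17*((1/174)/(57/2))²)/(8*(-1 - ((1/174)/(57/2))²)) = -41301 + (16 + 17*((2/57)*(1/174))²)/(8*(-1 - ((2/57)*(1/174))²)) = -41301 + (16 + 17*(1/4959)²)/(8*(-1 - (1/4959)²)) = -41301 + (16 + 17*(1/24591681))/(8*(-1 - 1*1/24591681)) = -41301 + (16 + 17/24591681)/(8*(-1 - 1/24591681)) = -41301 + (⅛)*(393466913/24591681)/(-24591682/24591681) = -41301 + (⅛)*(-24591681/24591682)*(393466913/24591681) = -41301 - 393466913/196733456 = -8125681933169/196733456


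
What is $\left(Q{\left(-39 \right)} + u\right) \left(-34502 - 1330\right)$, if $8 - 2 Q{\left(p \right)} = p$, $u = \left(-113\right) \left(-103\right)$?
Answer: $-417890700$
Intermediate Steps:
$u = 11639$
$Q{\left(p \right)} = 4 - \frac{p}{2}$
$\left(Q{\left(-39 \right)} + u\right) \left(-34502 - 1330\right) = \left(\left(4 - - \frac{39}{2}\right) + 11639\right) \left(-34502 - 1330\right) = \left(\left(4 + \frac{39}{2}\right) + 11639\right) \left(-35832\right) = \left(\frac{47}{2} + 11639\right) \left(-35832\right) = \frac{23325}{2} \left(-35832\right) = -417890700$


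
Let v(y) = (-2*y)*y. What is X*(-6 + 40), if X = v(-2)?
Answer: -272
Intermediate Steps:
v(y) = -2*y²
X = -8 (X = -2*(-2)² = -2*4 = -8)
X*(-6 + 40) = -8*(-6 + 40) = -8*34 = -272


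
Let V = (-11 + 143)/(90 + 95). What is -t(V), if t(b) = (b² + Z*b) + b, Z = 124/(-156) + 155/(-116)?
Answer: 3844247/12902825 ≈ 0.29794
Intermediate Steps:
Z = -9641/4524 (Z = 124*(-1/156) + 155*(-1/116) = -31/39 - 155/116 = -9641/4524 ≈ -2.1311)
V = 132/185 ≈ 0.71351
t(b) = b² - 5117*b/4524 (t(b) = (b² - 9641*b/4524) + b = b² - 5117*b/4524)
-t(V) = -132*(-5117 + 4524*(132/185))/(4524*185) = -132*(-5117 + 597168/185)/(4524*185) = -132*(-349477)/(4524*185*185) = -1*(-3844247/12902825) = 3844247/12902825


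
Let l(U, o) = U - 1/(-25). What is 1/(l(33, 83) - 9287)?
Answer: -25/231349 ≈ -0.00010806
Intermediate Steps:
l(U, o) = 1/25 + U (l(U, o) = U - 1*(-1/25) = U + 1/25 = 1/25 + U)
1/(l(33, 83) - 9287) = 1/((1/25 + 33) - 9287) = 1/(826/25 - 9287) = 1/(-231349/25) = -25/231349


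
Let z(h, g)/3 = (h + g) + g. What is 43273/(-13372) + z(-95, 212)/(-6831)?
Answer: -102932009/30448044 ≈ -3.3806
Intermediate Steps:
z(h, g) = 3*h + 6*g (z(h, g) = 3*((h + g) + g) = 3*((g + h) + g) = 3*(h + 2*g) = 3*h + 6*g)
43273/(-13372) + z(-95, 212)/(-6831) = 43273/(-13372) + (3*(-95) + 6*212)/(-6831) = 43273*(-1/13372) + (-285 + 1272)*(-1/6831) = -43273/13372 + 987*(-1/6831) = -43273/13372 - 329/2277 = -102932009/30448044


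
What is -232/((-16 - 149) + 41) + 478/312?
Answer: 16457/4836 ≈ 3.4030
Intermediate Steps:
-232/((-16 - 149) + 41) + 478/312 = -232/(-165 + 41) + 478*(1/312) = -232/(-124) + 239/156 = -232*(-1/124) + 239/156 = 58/31 + 239/156 = 16457/4836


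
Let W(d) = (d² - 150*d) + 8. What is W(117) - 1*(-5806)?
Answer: 1953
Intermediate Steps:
W(d) = 8 + d² - 150*d
W(117) - 1*(-5806) = (8 + 117² - 150*117) - 1*(-5806) = (8 + 13689 - 17550) + 5806 = -3853 + 5806 = 1953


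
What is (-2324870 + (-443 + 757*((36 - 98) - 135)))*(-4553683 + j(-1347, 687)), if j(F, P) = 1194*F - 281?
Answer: 15248209396644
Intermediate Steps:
j(F, P) = -281 + 1194*F
(-2324870 + (-443 + 757*((36 - 98) - 135)))*(-4553683 + j(-1347, 687)) = (-2324870 + (-443 + 757*((36 - 98) - 135)))*(-4553683 + (-281 + 1194*(-1347))) = (-2324870 + (-443 + 757*(-62 - 135)))*(-4553683 + (-281 - 1608318)) = (-2324870 + (-443 + 757*(-197)))*(-4553683 - 1608599) = (-2324870 + (-443 - 149129))*(-6162282) = (-2324870 - 149572)*(-6162282) = -2474442*(-6162282) = 15248209396644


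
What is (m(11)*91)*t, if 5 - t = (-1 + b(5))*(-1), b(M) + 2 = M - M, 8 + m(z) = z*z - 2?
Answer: 20202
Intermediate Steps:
m(z) = -10 + z² (m(z) = -8 + (z*z - 2) = -8 + (z² - 2) = -8 + (-2 + z²) = -10 + z²)
b(M) = -2 (b(M) = -2 + (M - M) = -2 + 0 = -2)
t = 2 (t = 5 - (-1 - 2)*(-1) = 5 - (-3)*(-1) = 5 - 1*3 = 5 - 3 = 2)
(m(11)*91)*t = ((-10 + 11²)*91)*2 = ((-10 + 121)*91)*2 = (111*91)*2 = 10101*2 = 20202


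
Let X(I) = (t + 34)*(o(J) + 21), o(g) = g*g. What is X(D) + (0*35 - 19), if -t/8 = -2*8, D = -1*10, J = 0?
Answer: 3383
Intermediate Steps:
D = -10
t = 128 (t = -(-16)*8 = -8*(-16) = 128)
o(g) = g²
X(I) = 3402 (X(I) = (128 + 34)*(0² + 21) = 162*(0 + 21) = 162*21 = 3402)
X(D) + (0*35 - 19) = 3402 + (0*35 - 19) = 3402 + (0 - 19) = 3402 - 19 = 3383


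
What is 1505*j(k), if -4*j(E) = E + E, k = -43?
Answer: 64715/2 ≈ 32358.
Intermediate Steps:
j(E) = -E/2 (j(E) = -(E + E)/4 = -E/2)
1505*j(k) = 1505*(-½*(-43)) = 1505*(43/2) = 64715/2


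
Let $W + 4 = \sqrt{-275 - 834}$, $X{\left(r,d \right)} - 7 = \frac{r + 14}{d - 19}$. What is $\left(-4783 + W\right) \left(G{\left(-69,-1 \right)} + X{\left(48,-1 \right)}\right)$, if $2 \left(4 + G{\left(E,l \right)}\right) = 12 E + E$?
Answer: $\frac{10737241}{5} - \frac{2243 i \sqrt{1109}}{5} \approx 2.1474 \cdot 10^{6} - 14939.0 i$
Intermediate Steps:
$G{\left(E,l \right)} = -4 + \frac{13 E}{2}$ ($G{\left(E,l \right)} = -4 + \frac{12 E + E}{2} = -4 + \frac{13 E}{2}$)
$X{\left(r,d \right)} = 7 + \frac{14 + r}{-19 + d}$ ($X{\left(r,d \right)} = 7 + \frac{r + 14}{d - 19} = 7 + \frac{14 + r}{-19 + d}$)
$W = -4 + i \sqrt{1109}$ ($W = -4 + \sqrt{-275 - 834} = -4 + \sqrt{-1109} = -4 + i \sqrt{1109} \approx -4.0 + 33.302 i$)
$\left(-4783 + W\right) \left(G{\left(-69,-1 \right)} + X{\left(48,-1 \right)}\right) = \left(-4783 - \left(4 - i \sqrt{1109}\right)\right) \left(\left(-4 + \frac{13}{2} \left(-69\right)\right) + \frac{-119 + 48 + 7 \left(-1\right)}{-19 - 1}\right) = \left(-4787 + i \sqrt{1109}\right) \left(\left(-4 - \frac{897}{2}\right) + \frac{-119 + 48 - 7}{-20}\right) = \left(-4787 + i \sqrt{1109}\right) \left(- \frac{905}{2} - - \frac{39}{10}\right) = \left(-4787 + i \sqrt{1109}\right) \left(- \frac{905}{2} + \frac{39}{10}\right) = \left(-4787 + i \sqrt{1109}\right) \left(- \frac{2243}{5}\right) = \frac{10737241}{5} - \frac{2243 i \sqrt{1109}}{5}$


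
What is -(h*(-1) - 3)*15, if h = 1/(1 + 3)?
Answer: 195/4 ≈ 48.750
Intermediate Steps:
h = ¼ (h = 1/4 = ¼ ≈ 0.25000)
-(h*(-1) - 3)*15 = -((¼)*(-1) - 3)*15 = -(-¼ - 3)*15 = -1*(-13/4)*15 = (13/4)*15 = 195/4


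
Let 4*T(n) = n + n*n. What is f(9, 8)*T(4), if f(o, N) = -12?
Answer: -60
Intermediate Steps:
T(n) = n/4 + n**2/4 (T(n) = (n + n*n)/4 = (n + n**2)/4 = n/4 + n**2/4)
f(9, 8)*T(4) = -3*4*(1 + 4) = -3*4*5 = -12*5 = -60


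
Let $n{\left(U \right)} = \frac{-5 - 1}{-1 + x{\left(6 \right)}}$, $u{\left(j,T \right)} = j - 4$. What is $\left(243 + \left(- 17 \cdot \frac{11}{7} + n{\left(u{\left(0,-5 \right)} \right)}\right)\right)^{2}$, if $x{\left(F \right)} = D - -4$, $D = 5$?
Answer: $\frac{36421225}{784} \approx 46456.0$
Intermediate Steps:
$x{\left(F \right)} = 9$ ($x{\left(F \right)} = 5 - -4 = 5 + 4 = 9$)
$u{\left(j,T \right)} = -4 + j$ ($u{\left(j,T \right)} = j - 4 = -4 + j$)
$n{\left(U \right)} = - \frac{3}{4}$ ($n{\left(U \right)} = \frac{-5 - 1}{-1 + 9} = - \frac{6}{8} = \left(-6\right) \frac{1}{8} = - \frac{3}{4}$)
$\left(243 + \left(- 17 \cdot \frac{11}{7} + n{\left(u{\left(0,-5 \right)} \right)}\right)\right)^{2} = \left(243 - \left(\frac{3}{4} + 17 \cdot \frac{11}{7}\right)\right)^{2} = \left(243 - \left(\frac{3}{4} + 17 \cdot 11 \cdot \frac{1}{7}\right)\right)^{2} = \left(243 - \frac{769}{28}\right)^{2} = \left(\frac{6035}{28}\right)^{2} = \frac{36421225}{784}$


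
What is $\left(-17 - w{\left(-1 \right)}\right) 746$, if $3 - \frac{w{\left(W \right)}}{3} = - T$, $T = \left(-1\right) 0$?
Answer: $-19396$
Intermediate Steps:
$T = 0$
$w{\left(W \right)} = 9$ ($w{\left(W \right)} = 9 - 3 \left(\left(-1\right) 0\right) = 9 - 0 = 9 + 0 = 9$)
$\left(-17 - w{\left(-1 \right)}\right) 746 = \left(-17 - 9\right) 746 = \left(-26\right) 746 = -19396$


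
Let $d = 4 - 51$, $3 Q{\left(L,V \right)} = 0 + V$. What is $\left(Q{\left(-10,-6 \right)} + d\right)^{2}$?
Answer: $2401$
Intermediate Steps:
$Q{\left(L,V \right)} = \frac{V}{3}$ ($Q{\left(L,V \right)} = \frac{0 + V}{3} = \frac{V}{3}$)
$d = -47$
$\left(Q{\left(-10,-6 \right)} + d\right)^{2} = \left(\frac{1}{3} \left(-6\right) - 47\right)^{2} = \left(-2 - 47\right)^{2} = \left(-49\right)^{2} = 2401$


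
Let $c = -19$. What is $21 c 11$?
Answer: $-4389$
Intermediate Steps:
$21 c 11 = 21 \left(-19\right) 11 = \left(-399\right) 11 = -4389$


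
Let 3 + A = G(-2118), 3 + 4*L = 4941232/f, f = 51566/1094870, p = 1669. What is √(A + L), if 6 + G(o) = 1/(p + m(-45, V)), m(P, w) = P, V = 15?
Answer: √11496169541859647409338/20935796 ≈ 5121.4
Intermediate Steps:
f = 25783/547435 (f = 51566*(1/1094870) = 25783/547435 ≈ 0.047098)
G(o) = -9743/1624 (G(o) = -6 + 1/(1669 - 45) = -6 + 1/1624 = -9743/1624)
L = 2705003262571/103132 (L = -¾ + (4941232/(25783/547435))/4 = -¾ + (4941232*(547435/25783))/4 = -¾ + (¼)*(2705003339920/25783) = -¾ + 676250834980/25783 = 2705003262571/103132 ≈ 2.6229e+7)
A = -14615/1624 (A = -3 - 9743/1624 = -14615/1624 ≈ -8.9994)
√(A + L) = √(-14615/1624 + 2705003262571/103132) = √(1098230947785281/41871592) = √11496169541859647409338/20935796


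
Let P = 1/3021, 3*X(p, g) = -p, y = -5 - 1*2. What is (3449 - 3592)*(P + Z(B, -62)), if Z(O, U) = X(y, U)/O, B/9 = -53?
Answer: 17732/27189 ≈ 0.65218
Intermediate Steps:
y = -7 (y = -5 - 2 = -7)
B = -477 (B = 9*(-53) = -477)
X(p, g) = -p/3 (X(p, g) = (-p)/3 = -p/3)
Z(O, U) = 7/(3*O) (Z(O, U) = (-⅓*(-7))/O = 7/(3*O))
P = 1/3021 ≈ 0.00033102
(3449 - 3592)*(P + Z(B, -62)) = (3449 - 3592)*(1/3021 + (7/3)/(-477)) = -143*(1/3021 + (7/3)*(-1/477)) = -143*(1/3021 - 7/1431) = -143*(-124/27189) = 17732/27189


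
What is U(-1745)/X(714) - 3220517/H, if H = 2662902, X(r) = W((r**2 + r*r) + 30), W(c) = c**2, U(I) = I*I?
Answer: -186007490738230471/153801678016436076 ≈ -1.2094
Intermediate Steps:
U(I) = I**2
X(r) = (30 + 2*r**2)**2 (X(r) = ((r**2 + r*r) + 30)**2 = ((r**2 + r**2) + 30)**2 = (2*r**2 + 30)**2 = (30 + 2*r**2)**2)
U(-1745)/X(714) - 3220517/H = (-1745)**2/((4*(15 + 714**2)**2)) - 3220517/2662902 = 3045025/((4*(15 + 509796)**2)) - 3220517*1/2662902 = 3045025/((4*509811**2)) - 3220517/2662902 = 3045025/((4*259907255721)) - 3220517/2662902 = 3045025/1039629022884 - 3220517/2662902 = -186007490738230471/153801678016436076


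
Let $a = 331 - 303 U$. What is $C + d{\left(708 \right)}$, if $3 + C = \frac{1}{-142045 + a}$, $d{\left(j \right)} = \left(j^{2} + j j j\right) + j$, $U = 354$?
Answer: $\frac{88485293843855}{248976} \approx 3.554 \cdot 10^{8}$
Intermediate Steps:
$a = -106931$ ($a = 331 - 107262 = -106931$)
$d{\left(j \right)} = j + j^{2} + j^{3}$ ($d{\left(j \right)} = \left(j^{2} + j^{2} j\right) + j = \left(j^{2} + j^{3}\right) + j = j + j^{2} + j^{3}$)
$C = - \frac{746929}{248976}$ ($C = -3 + \frac{1}{-142045 - 106931} = -3 + \frac{1}{-248976} = -3 - \frac{1}{248976} = - \frac{746929}{248976} \approx -3.0$)
$C + d{\left(708 \right)} = - \frac{746929}{248976} + 708 \left(1 + 708 + 708^{2}\right) = - \frac{746929}{248976} + 708 \left(1 + 708 + 501264\right) = - \frac{746929}{248976} + 708 \cdot 501973 = - \frac{746929}{248976} + 355396884 = \frac{88485293843855}{248976}$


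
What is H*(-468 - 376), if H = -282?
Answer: 238008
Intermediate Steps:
H*(-468 - 376) = -282*(-468 - 376) = -282*(-844) = 238008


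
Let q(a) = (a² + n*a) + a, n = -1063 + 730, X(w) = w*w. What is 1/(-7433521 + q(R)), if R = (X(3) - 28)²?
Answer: -1/7423052 ≈ -1.3472e-7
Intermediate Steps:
X(w) = w²
n = -333
R = 361 (R = (3² - 28)² = (9 - 28)² = (-19)² = 361)
q(a) = a² - 332*a (q(a) = (a² - 333*a) + a = a² - 332*a)
1/(-7433521 + q(R)) = 1/(-7433521 + 361*(-332 + 361)) = 1/(-7433521 + 361*29) = 1/(-7433521 + 10469) = 1/(-7423052) = -1/7423052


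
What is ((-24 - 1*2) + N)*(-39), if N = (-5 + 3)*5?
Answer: 1404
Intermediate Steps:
N = -10 (N = -2*5 = -10)
((-24 - 1*2) + N)*(-39) = ((-24 - 1*2) - 10)*(-39) = ((-24 - 2) - 10)*(-39) = (-26 - 10)*(-39) = -36*(-39) = 1404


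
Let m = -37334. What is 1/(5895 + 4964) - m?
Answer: 405409907/10859 ≈ 37334.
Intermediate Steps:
1/(5895 + 4964) - m = 1/(5895 + 4964) - 1*(-37334) = 1/10859 + 37334 = 405409907/10859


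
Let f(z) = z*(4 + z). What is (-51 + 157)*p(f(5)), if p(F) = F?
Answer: 4770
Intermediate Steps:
(-51 + 157)*p(f(5)) = (-51 + 157)*(5*(4 + 5)) = 106*(5*9) = 106*45 = 4770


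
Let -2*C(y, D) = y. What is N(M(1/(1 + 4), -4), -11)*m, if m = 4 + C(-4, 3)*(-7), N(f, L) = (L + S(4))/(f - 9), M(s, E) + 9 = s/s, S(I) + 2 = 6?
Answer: -70/17 ≈ -4.1176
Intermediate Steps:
S(I) = 4 (S(I) = -2 + 6 = 4)
C(y, D) = -y/2
M(s, E) = -8 (M(s, E) = -9 + s/s = -9 + 1 = -8)
N(f, L) = (4 + L)/(-9 + f) (N(f, L) = (L + 4)/(f - 9) = (4 + L)/(-9 + f))
m = -10 (m = 4 - ½*(-4)*(-7) = 4 + 2*(-7) = 4 - 14 = -10)
N(M(1/(1 + 4), -4), -11)*m = ((4 - 11)/(-9 - 8))*(-10) = (-7/(-17))*(-10) = -1/17*(-7)*(-10) = (7/17)*(-10) = -70/17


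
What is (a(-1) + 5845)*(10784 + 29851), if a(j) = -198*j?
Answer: 245557305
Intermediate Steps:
(a(-1) + 5845)*(10784 + 29851) = (-198*(-1) + 5845)*(10784 + 29851) = (198 + 5845)*40635 = 6043*40635 = 245557305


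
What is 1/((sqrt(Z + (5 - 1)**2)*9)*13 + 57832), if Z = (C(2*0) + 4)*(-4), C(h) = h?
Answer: 1/57832 ≈ 1.7291e-5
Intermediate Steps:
Z = -16 (Z = (2*0 + 4)*(-4) = (0 + 4)*(-4) = 4*(-4) = -16)
1/((sqrt(Z + (5 - 1)**2)*9)*13 + 57832) = 1/((sqrt(-16 + (5 - 1)**2)*9)*13 + 57832) = 1/((sqrt(-16 + 4**2)*9)*13 + 57832) = 1/((sqrt(-16 + 16)*9)*13 + 57832) = 1/((sqrt(0)*9)*13 + 57832) = 1/((0*9)*13 + 57832) = 1/(0*13 + 57832) = 1/(0 + 57832) = 1/57832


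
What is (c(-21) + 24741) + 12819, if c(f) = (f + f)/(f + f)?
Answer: 37561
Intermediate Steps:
c(f) = 1 (c(f) = (2*f)/((2*f)) = (2*f)*(1/(2*f)) = 1)
(c(-21) + 24741) + 12819 = (1 + 24741) + 12819 = 24742 + 12819 = 37561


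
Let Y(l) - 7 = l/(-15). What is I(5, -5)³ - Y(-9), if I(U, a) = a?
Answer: -663/5 ≈ -132.60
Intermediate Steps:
Y(l) = 7 - l/15 (Y(l) = 7 + l/(-15) = 7 + l*(-1/15) = 7 - l/15)
I(5, -5)³ - Y(-9) = (-5)³ - (7 - 1/15*(-9)) = -125 - (7 + ⅗) = -125 - 1*38/5 = -125 - 38/5 = -663/5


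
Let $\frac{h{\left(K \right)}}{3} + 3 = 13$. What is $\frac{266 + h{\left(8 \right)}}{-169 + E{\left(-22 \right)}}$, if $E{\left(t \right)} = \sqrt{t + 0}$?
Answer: $- \frac{50024}{28583} - \frac{296 i \sqrt{22}}{28583} \approx -1.7501 - 0.048573 i$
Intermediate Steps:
$E{\left(t \right)} = \sqrt{t}$
$h{\left(K \right)} = 30$ ($h{\left(K \right)} = -9 + 3 \cdot 13 = -9 + 39 = 30$)
$\frac{266 + h{\left(8 \right)}}{-169 + E{\left(-22 \right)}} = \frac{266 + 30}{-169 + \sqrt{-22}} = \frac{296}{-169 + i \sqrt{22}}$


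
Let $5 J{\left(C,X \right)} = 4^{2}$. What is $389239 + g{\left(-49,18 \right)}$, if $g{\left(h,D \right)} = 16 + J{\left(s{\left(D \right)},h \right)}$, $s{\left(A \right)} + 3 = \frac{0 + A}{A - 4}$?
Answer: $\frac{1946291}{5} \approx 3.8926 \cdot 10^{5}$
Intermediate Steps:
$s{\left(A \right)} = -3 + \frac{A}{-4 + A}$ ($s{\left(A \right)} = -3 + \frac{0 + A}{A - 4} = -3 + \frac{A}{-4 + A}$)
$J{\left(C,X \right)} = \frac{16}{5}$ ($J{\left(C,X \right)} = \frac{4^{2}}{5} = \frac{1}{5} \cdot 16 = \frac{16}{5}$)
$g{\left(h,D \right)} = \frac{96}{5}$ ($g{\left(h,D \right)} = 16 + \frac{16}{5} = \frac{96}{5}$)
$389239 + g{\left(-49,18 \right)} = 389239 + \frac{96}{5} = \frac{1946291}{5}$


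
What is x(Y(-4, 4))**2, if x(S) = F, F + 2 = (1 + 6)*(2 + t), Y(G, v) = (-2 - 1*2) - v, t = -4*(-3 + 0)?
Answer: 9216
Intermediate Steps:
t = 12 (t = -4*(-3) = 12)
Y(G, v) = -4 - v (Y(G, v) = (-2 - 2) - v = -4 - v)
F = 96 (F = -2 + (1 + 6)*(2 + 12) = -2 + 7*14 = -2 + 98 = 96)
x(S) = 96
x(Y(-4, 4))**2 = 96**2 = 9216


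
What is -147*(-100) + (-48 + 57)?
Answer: 14709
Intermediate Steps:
-147*(-100) + (-48 + 57) = 14700 + 9 = 14709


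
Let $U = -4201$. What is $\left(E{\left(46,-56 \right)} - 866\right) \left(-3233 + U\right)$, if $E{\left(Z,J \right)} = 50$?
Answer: $6066144$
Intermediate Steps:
$\left(E{\left(46,-56 \right)} - 866\right) \left(-3233 + U\right) = \left(50 - 866\right) \left(-3233 - 4201\right) = \left(-816\right) \left(-7434\right) = 6066144$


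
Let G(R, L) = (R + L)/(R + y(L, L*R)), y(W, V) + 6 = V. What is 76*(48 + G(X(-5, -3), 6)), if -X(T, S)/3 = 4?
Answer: 54796/15 ≈ 3653.1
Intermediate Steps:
y(W, V) = -6 + V
X(T, S) = -12 (X(T, S) = -3*4 = -12)
G(R, L) = (L + R)/(-6 + R + L*R) (G(R, L) = (R + L)/(R + (-6 + L*R)) = (L + R)/(-6 + R + L*R))
76*(48 + G(X(-5, -3), 6)) = 76*(48 + (6 - 12)/(-6 - 12 + 6*(-12))) = 76*(48 - 6/(-6 - 12 - 72)) = 76*(48 - 6/(-90)) = 76*(48 - 1/90*(-6)) = 76*(48 + 1/15) = 76*(721/15) = 54796/15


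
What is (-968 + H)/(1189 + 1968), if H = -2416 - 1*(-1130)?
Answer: -322/451 ≈ -0.71397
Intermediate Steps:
H = -1286 (H = -2416 + 1130 = -1286)
(-968 + H)/(1189 + 1968) = (-968 - 1286)/(1189 + 1968) = -2254/3157 = -2254*1/3157 = -322/451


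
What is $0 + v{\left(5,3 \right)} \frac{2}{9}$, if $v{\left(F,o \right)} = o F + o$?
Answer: $4$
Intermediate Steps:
$v{\left(F,o \right)} = o + F o$ ($v{\left(F,o \right)} = F o + o = o + F o$)
$0 + v{\left(5,3 \right)} \frac{2}{9} = 0 + 3 \left(1 + 5\right) \frac{2}{9} = 0 + 3 \cdot 6 \cdot 2 \cdot \frac{1}{9} = 0 + 18 \cdot \frac{2}{9} = 0 + 4 = 4$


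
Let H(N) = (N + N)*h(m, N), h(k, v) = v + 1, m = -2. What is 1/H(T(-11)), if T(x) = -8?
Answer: 1/112 ≈ 0.0089286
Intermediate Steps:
h(k, v) = 1 + v
H(N) = 2*N*(1 + N) (H(N) = (N + N)*(1 + N) = (2*N)*(1 + N) = 2*N*(1 + N))
1/H(T(-11)) = 1/(2*(-8)*(1 - 8)) = 1/(2*(-8)*(-7)) = 1/112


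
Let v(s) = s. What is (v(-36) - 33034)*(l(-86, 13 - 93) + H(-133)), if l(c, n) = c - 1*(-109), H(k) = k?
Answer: 3637700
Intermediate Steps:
l(c, n) = 109 + c (l(c, n) = c + 109 = 109 + c)
(v(-36) - 33034)*(l(-86, 13 - 93) + H(-133)) = (-36 - 33034)*((109 - 86) - 133) = -33070*(23 - 133) = -33070*(-110) = 3637700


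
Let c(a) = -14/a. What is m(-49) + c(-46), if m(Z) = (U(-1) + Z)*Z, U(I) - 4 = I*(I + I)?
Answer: 48468/23 ≈ 2107.3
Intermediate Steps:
U(I) = 4 + 2*I² (U(I) = 4 + I*(I + I) = 4 + I*(2*I) = 4 + 2*I²)
m(Z) = Z*(6 + Z) (m(Z) = ((4 + 2*(-1)²) + Z)*Z = ((4 + 2*1) + Z)*Z = ((4 + 2) + Z)*Z = (6 + Z)*Z = Z*(6 + Z))
m(-49) + c(-46) = -49*(6 - 49) - 14/(-46) = -49*(-43) - 14*(-1/46) = 2107 + 7/23 = 48468/23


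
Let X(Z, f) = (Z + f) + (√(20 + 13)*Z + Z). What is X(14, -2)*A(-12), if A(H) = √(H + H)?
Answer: I*√6*(52 + 28*√33) ≈ 521.37*I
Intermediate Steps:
X(Z, f) = f + 2*Z + Z*√33 (X(Z, f) = (Z + f) + (√33*Z + Z) = (Z + f) + (Z*√33 + Z) = (Z + f) + (Z + Z*√33) = f + 2*Z + Z*√33)
A(H) = √2*√H (A(H) = √(2*H) = √2*√H)
X(14, -2)*A(-12) = (-2 + 2*14 + 14*√33)*(√2*√(-12)) = (-2 + 28 + 14*√33)*(√2*(2*I*√3)) = (26 + 14*√33)*(2*I*√6) = 2*I*√6*(26 + 14*√33)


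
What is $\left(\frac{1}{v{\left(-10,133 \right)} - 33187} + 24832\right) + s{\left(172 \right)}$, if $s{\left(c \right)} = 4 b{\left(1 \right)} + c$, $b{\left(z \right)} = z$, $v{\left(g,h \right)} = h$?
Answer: $\frac{826614431}{33054} \approx 25008.0$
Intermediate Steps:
$s{\left(c \right)} = 4 + c$ ($s{\left(c \right)} = 4 \cdot 1 + c = 4 + c$)
$\left(\frac{1}{v{\left(-10,133 \right)} - 33187} + 24832\right) + s{\left(172 \right)} = \left(\frac{1}{133 - 33187} + 24832\right) + \left(4 + 172\right) = \left(\frac{1}{-33054} + 24832\right) + 176 = \left(- \frac{1}{33054} + 24832\right) + 176 = \frac{820796927}{33054} + 176 = \frac{826614431}{33054}$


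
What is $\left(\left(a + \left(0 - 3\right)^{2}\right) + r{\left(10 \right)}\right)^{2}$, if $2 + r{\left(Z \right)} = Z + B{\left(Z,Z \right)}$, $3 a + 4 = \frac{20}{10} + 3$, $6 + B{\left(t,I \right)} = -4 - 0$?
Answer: $\frac{484}{9} \approx 53.778$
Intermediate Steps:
$B{\left(t,I \right)} = -10$ ($B{\left(t,I \right)} = -6 - 4 = -10$)
$a = \frac{1}{3}$ ($a = - \frac{4}{3} + \frac{\frac{20}{10} + 3}{3} = - \frac{4}{3} + \frac{20 \cdot \frac{1}{10} + 3}{3} = - \frac{4}{3} + \frac{2 + 3}{3} = - \frac{4}{3} + \frac{1}{3} \cdot 5 = - \frac{4}{3} + \frac{5}{3} = \frac{1}{3} \approx 0.33333$)
$r{\left(Z \right)} = -12 + Z$ ($r{\left(Z \right)} = -2 + \left(Z - 10\right) = -2 + \left(-10 + Z\right) = -12 + Z$)
$\left(\left(a + \left(0 - 3\right)^{2}\right) + r{\left(10 \right)}\right)^{2} = \left(\left(\frac{1}{3} + \left(0 - 3\right)^{2}\right) + \left(-12 + 10\right)\right)^{2} = \left(\left(\frac{1}{3} + \left(-3\right)^{2}\right) - 2\right)^{2} = \left(\left(\frac{1}{3} + 9\right) - 2\right)^{2} = \left(\frac{28}{3} - 2\right)^{2} = \left(\frac{22}{3}\right)^{2} = \frac{484}{9}$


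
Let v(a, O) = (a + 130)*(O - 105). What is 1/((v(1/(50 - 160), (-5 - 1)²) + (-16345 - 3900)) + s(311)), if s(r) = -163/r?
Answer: -34210/999441621 ≈ -3.4229e-5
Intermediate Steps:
v(a, O) = (-105 + O)*(130 + a) (v(a, O) = (130 + a)*(-105 + O) = (-105 + O)*(130 + a))
1/((v(1/(50 - 160), (-5 - 1)²) + (-16345 - 3900)) + s(311)) = 1/(((-13650 - 105/(50 - 160) + 130*(-5 - 1)² + (-5 - 1)²/(50 - 160)) + (-16345 - 3900)) - 163/311) = 1/(((-13650 - 105/(-110) + 130*(-6)² + (-6)²/(-110)) - 20245) - 163*1/311) = 1/(((-13650 - 105*(-1/110) + 130*36 + 36*(-1/110)) - 20245) - 163/311) = 1/(((-13650 + 21/22 + 4680 - 18/55) - 20245) - 163/311) = 1/((-986631/110 - 20245) - 163/311) = 1/(-3213581/110 - 163/311) = 1/(-999441621/34210) = -34210/999441621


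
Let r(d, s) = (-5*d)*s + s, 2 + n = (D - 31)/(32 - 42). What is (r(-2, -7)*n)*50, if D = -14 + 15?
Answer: -3850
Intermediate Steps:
D = 1
n = 1 (n = -2 + (1 - 31)/(32 - 42) = -2 - 30/(-10) = -2 - 30*(-1/10) = -2 + 3 = 1)
r(d, s) = s - 5*d*s (r(d, s) = -5*d*s + s = s - 5*d*s)
(r(-2, -7)*n)*50 = (-7*(1 - 5*(-2))*1)*50 = (-7*(1 + 10)*1)*50 = (-7*11*1)*50 = -77*1*50 = -77*50 = -3850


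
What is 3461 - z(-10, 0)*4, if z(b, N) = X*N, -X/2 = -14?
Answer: 3461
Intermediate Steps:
X = 28 (X = -2*(-14) = 28)
z(b, N) = 28*N
3461 - z(-10, 0)*4 = 3461 - 28*0*4 = 3461 - 0*4 = 3461 - 1*0 = 3461 + 0 = 3461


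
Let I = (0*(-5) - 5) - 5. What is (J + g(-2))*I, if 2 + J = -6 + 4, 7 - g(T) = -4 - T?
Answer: -50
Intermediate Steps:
g(T) = 11 + T (g(T) = 7 - (-4 - T) = 7 + (4 + T) = 11 + T)
I = -10 (I = (0 - 5) - 5 = -5 - 5 = -10)
J = -4 (J = -2 + (-6 + 4) = -2 - 2 = -4)
(J + g(-2))*I = (-4 + (11 - 2))*(-10) = (-4 + 9)*(-10) = 5*(-10) = -50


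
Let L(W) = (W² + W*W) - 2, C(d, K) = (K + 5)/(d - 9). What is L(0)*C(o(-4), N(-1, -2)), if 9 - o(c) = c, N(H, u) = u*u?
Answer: -9/2 ≈ -4.5000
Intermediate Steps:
N(H, u) = u²
o(c) = 9 - c
C(d, K) = (5 + K)/(-9 + d)
L(W) = -2 + 2*W² (L(W) = (W² + W²) - 2 = 2*W² - 2 = -2 + 2*W²)
L(0)*C(o(-4), N(-1, -2)) = (-2 + 2*0²)*((5 + (-2)²)/(-9 + (9 - 1*(-4)))) = (-2 + 2*0)*((5 + 4)/(-9 + (9 + 4))) = (-2 + 0)*(9/(-9 + 13)) = -2*9/4 = -9/2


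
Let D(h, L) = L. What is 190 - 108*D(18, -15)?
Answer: 1810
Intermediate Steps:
190 - 108*D(18, -15) = 190 - 108*(-15) = 190 + 1620 = 1810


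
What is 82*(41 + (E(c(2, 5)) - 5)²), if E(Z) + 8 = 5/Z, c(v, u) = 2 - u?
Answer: 189010/9 ≈ 21001.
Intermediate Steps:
E(Z) = -8 + 5/Z
82*(41 + (E(c(2, 5)) - 5)²) = 82*(41 + ((-8 + 5/(2 - 1*5)) - 5)²) = 82*(41 + ((-8 + 5/(2 - 5)) - 5)²) = 82*(41 + ((-8 + 5/(-3)) - 5)²) = 82*(41 + ((-8 + 5*(-⅓)) - 5)²) = 82*(41 + ((-8 - 5/3) - 5)²) = 82*(41 + (-29/3 - 5)²) = 82*(41 + (-44/3)²) = 82*(41 + 1936/9) = 82*(2305/9) = 189010/9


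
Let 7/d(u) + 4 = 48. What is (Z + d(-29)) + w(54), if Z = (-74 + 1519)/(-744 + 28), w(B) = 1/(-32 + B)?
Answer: -3571/1969 ≈ -1.8136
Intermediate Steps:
d(u) = 7/44 (d(u) = 7/(-4 + 48) = 7/44)
Z = -1445/716 (Z = 1445/(-716) = 1445*(-1/716) = -1445/716 ≈ -2.0182)
(Z + d(-29)) + w(54) = (-1445/716 + 7/44) + 1/(-32 + 54) = -7321/3938 + 1/22 = -3571/1969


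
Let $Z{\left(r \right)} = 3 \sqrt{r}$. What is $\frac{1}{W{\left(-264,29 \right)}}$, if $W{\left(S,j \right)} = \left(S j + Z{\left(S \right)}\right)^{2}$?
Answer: $\frac{i}{792 \left(116 \sqrt{66} + 74005 i\right)} \approx 1.7059 \cdot 10^{-8} + 2.1723 \cdot 10^{-10} i$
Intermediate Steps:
$W{\left(S,j \right)} = \left(3 \sqrt{S} + S j\right)^{2}$ ($W{\left(S,j \right)} = \left(S j + 3 \sqrt{S}\right)^{2} = \left(3 \sqrt{S} + S j\right)^{2}$)
$\frac{1}{W{\left(-264,29 \right)}} = \frac{1}{\left(3 \sqrt{-264} - 7656\right)^{2}} = \frac{1}{\left(3 \cdot 2 i \sqrt{66} - 7656\right)^{2}} = \frac{1}{\left(6 i \sqrt{66} - 7656\right)^{2}} = \frac{1}{\left(-7656 + 6 i \sqrt{66}\right)^{2}}$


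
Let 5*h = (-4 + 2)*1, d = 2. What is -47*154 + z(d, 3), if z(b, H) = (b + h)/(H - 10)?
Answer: -253338/35 ≈ -7238.2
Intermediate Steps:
h = -2/5 (h = ((-4 + 2)*1)/5 = (-2*1)/5 = (1/5)*(-2) = -2/5 ≈ -0.40000)
z(b, H) = (-2/5 + b)/(-10 + H) (z(b, H) = (b - 2/5)/(H - 10) = (-2/5 + b)/(-10 + H))
-47*154 + z(d, 3) = -47*154 + (-2/5 + 2)/(-10 + 3) = -7238 + (8/5)/(-7) = -7238 - 1/7*8/5 = -7238 - 8/35 = -253338/35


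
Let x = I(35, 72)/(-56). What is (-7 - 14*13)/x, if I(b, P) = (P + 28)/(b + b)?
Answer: 37044/5 ≈ 7408.8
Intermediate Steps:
I(b, P) = (28 + P)/(2*b) (I(b, P) = (28 + P)/((2*b)) = (28 + P)*(1/(2*b)) = (28 + P)/(2*b))
x = -5/196 (x = ((1/2)*(28 + 72)/35)/(-56) = ((1/2)*(1/35)*100)*(-1/56) = (10/7)*(-1/56) = -5/196 ≈ -0.025510)
(-7 - 14*13)/x = (-7 - 14*13)/(-5/196) = (-7 - 182)*(-196/5) = -189*(-196/5) = 37044/5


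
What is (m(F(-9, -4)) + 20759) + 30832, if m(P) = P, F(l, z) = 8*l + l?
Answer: 51510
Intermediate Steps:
F(l, z) = 9*l
(m(F(-9, -4)) + 20759) + 30832 = (9*(-9) + 20759) + 30832 = (-81 + 20759) + 30832 = 20678 + 30832 = 51510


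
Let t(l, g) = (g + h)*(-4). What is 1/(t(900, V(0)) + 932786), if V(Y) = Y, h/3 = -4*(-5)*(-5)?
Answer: 1/933986 ≈ 1.0707e-6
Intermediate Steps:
h = -300 (h = 3*(-4*(-5)*(-5)) = 3*(20*(-5)) = 3*(-100) = -300)
t(l, g) = 1200 - 4*g (t(l, g) = (g - 300)*(-4) = (-300 + g)*(-4) = 1200 - 4*g)
1/(t(900, V(0)) + 932786) = 1/((1200 - 4*0) + 932786) = 1/((1200 + 0) + 932786) = 1/(1200 + 932786) = 1/933986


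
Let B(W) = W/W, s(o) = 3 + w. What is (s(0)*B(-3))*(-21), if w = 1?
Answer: -84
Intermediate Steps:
s(o) = 4 (s(o) = 3 + 1 = 4)
B(W) = 1
(s(0)*B(-3))*(-21) = (4*1)*(-21) = 4*(-21) = -84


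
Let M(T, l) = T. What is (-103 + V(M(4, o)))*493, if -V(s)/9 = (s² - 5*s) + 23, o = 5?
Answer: -135082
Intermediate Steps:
V(s) = -207 - 9*s² + 45*s (V(s) = -9*((s² - 5*s) + 23) = -9*(23 + s² - 5*s) = -207 - 9*s² + 45*s)
(-103 + V(M(4, o)))*493 = (-103 + (-207 - 9*4² + 45*4))*493 = (-103 + (-207 - 9*16 + 180))*493 = (-103 + (-207 - 144 + 180))*493 = (-103 - 171)*493 = -274*493 = -135082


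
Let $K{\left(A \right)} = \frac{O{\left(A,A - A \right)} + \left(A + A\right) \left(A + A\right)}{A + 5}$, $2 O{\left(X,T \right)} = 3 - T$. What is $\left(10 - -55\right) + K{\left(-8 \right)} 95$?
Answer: $- \frac{48535}{6} \approx -8089.2$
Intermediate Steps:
$O{\left(X,T \right)} = \frac{3}{2} - \frac{T}{2}$ ($O{\left(X,T \right)} = \frac{3 - T}{2} = \frac{3}{2} - \frac{T}{2}$)
$K{\left(A \right)} = \frac{\frac{3}{2} + 4 A^{2}}{5 + A}$ ($K{\left(A \right)} = \frac{\left(\frac{3}{2} - \frac{A - A}{2}\right) + \left(A + A\right) \left(A + A\right)}{A + 5} = \frac{\left(\frac{3}{2} - 0\right) + 2 A 2 A}{5 + A} = \frac{\left(\frac{3}{2} + 0\right) + 4 A^{2}}{5 + A} = \frac{\frac{3}{2} + 4 A^{2}}{5 + A}$)
$\left(10 - -55\right) + K{\left(-8 \right)} 95 = \left(10 - -55\right) + \frac{3 + 8 \left(-8\right)^{2}}{2 \left(5 - 8\right)} 95 = \left(10 + 55\right) + \frac{3 + 8 \cdot 64}{2 \left(-3\right)} 95 = 65 + \frac{1}{2} \left(- \frac{1}{3}\right) \left(3 + 512\right) 95 = 65 + \frac{1}{2} \left(- \frac{1}{3}\right) 515 \cdot 95 = 65 - \frac{48925}{6} = - \frac{48535}{6}$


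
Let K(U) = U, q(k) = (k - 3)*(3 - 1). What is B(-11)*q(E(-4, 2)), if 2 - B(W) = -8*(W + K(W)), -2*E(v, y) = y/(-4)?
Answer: 957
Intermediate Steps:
E(v, y) = y/8 (E(v, y) = -y/(2*(-4)) = -y*(-1)/(2*4) = -(-1)*y/8 = y/8)
q(k) = -6 + 2*k (q(k) = (-3 + k)*2 = -6 + 2*k)
B(W) = 2 + 16*W (B(W) = 2 - (-8)*(W + W) = 2 - (-8)*2*W = 2 - (-16)*W = 2 + 16*W)
B(-11)*q(E(-4, 2)) = (2 + 16*(-11))*(-6 + 2*((⅛)*2)) = (2 - 176)*(-6 + 2*(¼)) = -174*(-6 + ½) = -174*(-11/2) = 957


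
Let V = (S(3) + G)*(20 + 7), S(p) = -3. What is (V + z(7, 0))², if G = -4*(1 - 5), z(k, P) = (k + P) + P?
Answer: 128164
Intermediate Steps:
z(k, P) = k + 2*P (z(k, P) = (P + k) + P = k + 2*P)
G = 16 (G = -4*(-4) = 16)
V = 351 (V = (-3 + 16)*(20 + 7) = 13*27 = 351)
(V + z(7, 0))² = (351 + (7 + 2*0))² = (351 + (7 + 0))² = (351 + 7)² = 358² = 128164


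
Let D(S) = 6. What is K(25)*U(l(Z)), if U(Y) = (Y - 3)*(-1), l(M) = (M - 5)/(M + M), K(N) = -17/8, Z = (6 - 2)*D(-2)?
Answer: -2125/384 ≈ -5.5339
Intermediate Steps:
Z = 24 (Z = (6 - 2)*6 = 4*6 = 24)
K(N) = -17/8 (K(N) = -17*⅛ = -17/8)
l(M) = (-5 + M)/(2*M) (l(M) = (-5 + M)/((2*M)) = (-5 + M)*(1/(2*M)) = (-5 + M)/(2*M))
U(Y) = 3 - Y (U(Y) = (-3 + Y)*(-1) = 3 - Y)
K(25)*U(l(Z)) = -17*(3 - (-5 + 24)/(2*24))/8 = -17*(3 - 19/(2*24))/8 = -17*(3 - 1*19/48)/8 = -17*(3 - 19/48)/8 = -17/8*125/48 = -2125/384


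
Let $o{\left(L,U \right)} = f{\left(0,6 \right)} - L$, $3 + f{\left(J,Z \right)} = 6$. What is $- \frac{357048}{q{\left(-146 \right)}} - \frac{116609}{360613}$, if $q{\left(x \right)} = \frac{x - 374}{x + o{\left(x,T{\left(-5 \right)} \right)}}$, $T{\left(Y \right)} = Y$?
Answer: $\frac{48275976824}{23439845} \approx 2059.6$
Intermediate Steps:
$f{\left(J,Z \right)} = 3$ ($f{\left(J,Z \right)} = -3 + 6 = 3$)
$o{\left(L,U \right)} = 3 - L$
$q{\left(x \right)} = - \frac{374}{3} + \frac{x}{3}$ ($q{\left(x \right)} = \frac{x - 374}{x - \left(-3 + x\right)} = \frac{-374 + x}{3} = \left(-374 + x\right) \frac{1}{3} = - \frac{374}{3} + \frac{x}{3}$)
$- \frac{357048}{q{\left(-146 \right)}} - \frac{116609}{360613} = - \frac{357048}{- \frac{374}{3} + \frac{1}{3} \left(-146\right)} - \frac{116609}{360613} = - \frac{357048}{- \frac{374}{3} - \frac{146}{3}} - \frac{116609}{360613} = - \frac{357048}{- \frac{520}{3}} - \frac{116609}{360613} = \left(-357048\right) \left(- \frac{3}{520}\right) - \frac{116609}{360613} = \frac{133893}{65} - \frac{116609}{360613} = \frac{48275976824}{23439845}$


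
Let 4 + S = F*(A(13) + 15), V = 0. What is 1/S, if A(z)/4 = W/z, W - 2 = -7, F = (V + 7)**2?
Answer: 13/8523 ≈ 0.0015253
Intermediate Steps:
F = 49 (F = (0 + 7)**2 = 7**2 = 49)
W = -5 (W = 2 - 7 = -5)
A(z) = -20/z (A(z) = 4*(-5/z) = -20/z)
S = 8523/13 (S = -4 + 49*(-20/13 + 15) = -4 + 49*(175/13) = -4 + 8575/13 = 8523/13 ≈ 655.62)
1/S = 1/(8523/13) = 13/8523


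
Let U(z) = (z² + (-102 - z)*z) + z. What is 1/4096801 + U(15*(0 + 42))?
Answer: -260679447629/4096801 ≈ -63630.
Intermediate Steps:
U(z) = z + z² + z*(-102 - z) (U(z) = (z² + z*(-102 - z)) + z = z + z² + z*(-102 - z))
1/4096801 + U(15*(0 + 42)) = 1/4096801 - 1515*(0 + 42) = 1/4096801 - 1515*42 = 1/4096801 - 101*630 = 1/4096801 - 63630 = -260679447629/4096801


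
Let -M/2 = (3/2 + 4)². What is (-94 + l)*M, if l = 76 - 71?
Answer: 10769/2 ≈ 5384.5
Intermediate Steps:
M = -121/2 (M = -2*(3/2 + 4)² = -2*(11/2)² = -2*121/4 = -121/2 ≈ -60.500)
l = 5
(-94 + l)*M = (-94 + 5)*(-121/2) = -89*(-121/2) = 10769/2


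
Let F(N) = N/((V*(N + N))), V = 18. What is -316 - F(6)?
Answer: -11377/36 ≈ -316.03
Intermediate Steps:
F(N) = 1/36 (F(N) = N/((18*(N + N))) = N/((18*(2*N))) = N/((36*N)) = N*(1/(36*N)) = 1/36)
-316 - F(6) = -316 - 1*1/36 = -316 - 1/36 = -11377/36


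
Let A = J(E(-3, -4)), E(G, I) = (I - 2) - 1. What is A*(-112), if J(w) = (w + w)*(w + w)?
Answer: -21952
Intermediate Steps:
E(G, I) = -3 + I (E(G, I) = (-2 + I) - 1 = -3 + I)
J(w) = 4*w² (J(w) = (2*w)*(2*w) = 4*w²)
A = 196 (A = 4*(-3 - 4)² = 4*(-7)² = 4*49 = 196)
A*(-112) = 196*(-112) = -21952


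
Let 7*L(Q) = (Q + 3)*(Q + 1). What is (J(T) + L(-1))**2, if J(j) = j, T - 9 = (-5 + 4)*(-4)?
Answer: 169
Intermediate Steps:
L(Q) = (1 + Q)*(3 + Q)/7 (L(Q) = ((Q + 3)*(Q + 1))/7 = ((3 + Q)*(1 + Q))/7 = ((1 + Q)*(3 + Q))/7 = (1 + Q)*(3 + Q)/7)
T = 13 (T = 9 + (-5 + 4)*(-4) = 9 - 1*(-4) = 9 + 4 = 13)
(J(T) + L(-1))**2 = (13 + (3/7 + (1/7)*(-1)**2 + (4/7)*(-1)))**2 = (13 + (3/7 + (1/7)*1 - 4/7))**2 = (13 + (3/7 + 1/7 - 4/7))**2 = (13 + 0)**2 = 13**2 = 169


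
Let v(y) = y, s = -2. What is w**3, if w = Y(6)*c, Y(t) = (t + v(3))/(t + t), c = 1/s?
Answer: -27/512 ≈ -0.052734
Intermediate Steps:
c = -1/2 (c = 1/(-2) = -1/2 ≈ -0.50000)
Y(t) = (3 + t)/(2*t) (Y(t) = (t + 3)/(t + t) = (3 + t)/((2*t)) = (3 + t)*(1/(2*t)) = (3 + t)/(2*t))
w = -3/8 (w = ((1/2)*(3 + 6)/6)*(-1/2) = ((1/2)*(1/6)*9)*(-1/2) = (3/4)*(-1/2) = -3/8 ≈ -0.37500)
w**3 = (-3/8)**3 = -27/512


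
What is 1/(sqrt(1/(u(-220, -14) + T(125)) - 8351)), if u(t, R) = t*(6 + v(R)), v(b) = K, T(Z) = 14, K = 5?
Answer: -I*sqrt(48342571842)/20092507 ≈ -0.010943*I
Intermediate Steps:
v(b) = 5
u(t, R) = 11*t (u(t, R) = t*(6 + 5) = t*11 = 11*t)
1/(sqrt(1/(u(-220, -14) + T(125)) - 8351)) = 1/(sqrt(1/(11*(-220) + 14) - 8351)) = 1/(sqrt(1/(-2420 + 14) - 8351)) = 1/(sqrt(1/(-2406) - 8351)) = 1/(sqrt(-1/2406 - 8351)) = 1/(sqrt(-20092507/2406)) = 1/(I*sqrt(48342571842)/2406) = -I*sqrt(48342571842)/20092507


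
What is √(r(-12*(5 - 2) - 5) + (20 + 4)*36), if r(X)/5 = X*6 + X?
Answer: I*√571 ≈ 23.896*I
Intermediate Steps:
r(X) = 35*X (r(X) = 5*(X*6 + X) = 5*(6*X + X) = 5*(7*X) = 35*X)
√(r(-12*(5 - 2) - 5) + (20 + 4)*36) = √(35*(-12*(5 - 2) - 5) + (20 + 4)*36) = √(35*(-12*3 - 5) + 24*36) = √(35*(-4*9 - 5) + 864) = √(35*(-36 - 5) + 864) = √(35*(-41) + 864) = √(-1435 + 864) = √(-571) = I*√571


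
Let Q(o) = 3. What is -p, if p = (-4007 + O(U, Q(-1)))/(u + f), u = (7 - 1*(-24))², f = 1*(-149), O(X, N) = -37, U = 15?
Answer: 1011/203 ≈ 4.9803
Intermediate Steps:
f = -149
u = 961 (u = (7 + 24)² = 31² = 961)
p = -1011/203 (p = (-4007 - 37)/(961 - 149) = -4044/812 = -4044*1/812 = -1011/203 ≈ -4.9803)
-p = -1*(-1011/203) = 1011/203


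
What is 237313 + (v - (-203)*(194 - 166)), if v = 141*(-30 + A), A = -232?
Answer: 206055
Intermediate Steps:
v = -36942 (v = 141*(-30 - 232) = 141*(-262) = -36942)
237313 + (v - (-203)*(194 - 166)) = 237313 + (-36942 - (-203)*(194 - 166)) = 237313 + (-36942 - (-203)*28) = 237313 + (-36942 - 1*(-5684)) = 237313 + (-36942 + 5684) = 237313 - 31258 = 206055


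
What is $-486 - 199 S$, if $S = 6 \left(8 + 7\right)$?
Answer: $-18396$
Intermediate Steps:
$S = 90$ ($S = 6 \cdot 15 = 90$)
$-486 - 199 S = -486 - 17910 = -18396$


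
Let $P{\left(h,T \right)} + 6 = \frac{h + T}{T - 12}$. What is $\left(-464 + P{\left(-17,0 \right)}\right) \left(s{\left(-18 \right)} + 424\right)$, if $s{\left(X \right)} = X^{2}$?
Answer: $- \frac{1051501}{3} \approx -3.505 \cdot 10^{5}$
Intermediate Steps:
$P{\left(h,T \right)} = -6 + \frac{T + h}{-12 + T}$ ($P{\left(h,T \right)} = -6 + \frac{h + T}{T - 12} = -6 + \frac{T + h}{-12 + T}$)
$\left(-464 + P{\left(-17,0 \right)}\right) \left(s{\left(-18 \right)} + 424\right) = \left(-464 + \frac{72 - 17 - 0}{-12 + 0}\right) \left(\left(-18\right)^{2} + 424\right) = \left(-464 + \frac{72 - 17 + 0}{-12}\right) \left(324 + 424\right) = \left(-464 - \frac{55}{12}\right) 748 = \left(- \frac{5623}{12}\right) 748 = - \frac{1051501}{3}$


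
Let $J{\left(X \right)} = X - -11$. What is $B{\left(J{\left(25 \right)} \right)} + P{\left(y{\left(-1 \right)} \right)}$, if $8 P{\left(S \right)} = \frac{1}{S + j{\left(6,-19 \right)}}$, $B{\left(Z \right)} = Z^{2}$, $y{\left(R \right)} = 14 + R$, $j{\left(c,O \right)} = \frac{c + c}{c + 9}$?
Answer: $\frac{715397}{552} \approx 1296.0$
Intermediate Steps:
$j{\left(c,O \right)} = \frac{2 c}{9 + c}$
$J{\left(X \right)} = 11 + X$ ($J{\left(X \right)} = X + 11 = 11 + X$)
$P{\left(S \right)} = \frac{1}{8 \left(\frac{4}{5} + S\right)}$ ($P{\left(S \right)} = \frac{1}{8 \left(S + 2 \cdot 6 \frac{1}{9 + 6}\right)} = \frac{1}{8 \left(S + 2 \cdot 6 \cdot \frac{1}{15}\right)} = \frac{1}{8 \left(S + \frac{4}{5}\right)} = \frac{1}{8 \left(\frac{4}{5} + S\right)}$)
$B{\left(J{\left(25 \right)} \right)} + P{\left(y{\left(-1 \right)} \right)} = \left(11 + 25\right)^{2} + \frac{5}{8 \left(4 + 5 \left(14 - 1\right)\right)} = 36^{2} + \frac{5}{8 \left(4 + 5 \cdot 13\right)} = 1296 + \frac{5}{8 \left(4 + 65\right)} = 1296 + \frac{5}{8 \cdot 69} = 1296 + \frac{5}{8} \cdot \frac{1}{69} = 1296 + \frac{5}{552} = \frac{715397}{552}$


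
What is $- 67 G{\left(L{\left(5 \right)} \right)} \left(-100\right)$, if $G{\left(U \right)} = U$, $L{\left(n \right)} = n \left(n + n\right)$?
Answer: $335000$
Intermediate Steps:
$L{\left(n \right)} = 2 n^{2}$ ($L{\left(n \right)} = n 2 n = 2 n^{2}$)
$- 67 G{\left(L{\left(5 \right)} \right)} \left(-100\right) = - 67 \cdot 2 \cdot 5^{2} \left(-100\right) = - 67 \cdot 2 \cdot 25 \left(-100\right) = \left(-67\right) 50 \left(-100\right) = \left(-3350\right) \left(-100\right) = 335000$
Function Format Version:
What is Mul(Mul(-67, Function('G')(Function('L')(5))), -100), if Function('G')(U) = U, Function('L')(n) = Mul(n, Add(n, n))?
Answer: 335000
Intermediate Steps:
Function('L')(n) = Mul(2, Pow(n, 2)) (Function('L')(n) = Mul(n, Mul(2, n)) = Mul(2, Pow(n, 2)))
Mul(Mul(-67, Function('G')(Function('L')(5))), -100) = Mul(Mul(-67, Mul(2, Pow(5, 2))), -100) = Mul(Mul(-67, Mul(2, 25)), -100) = Mul(Mul(-67, 50), -100) = Mul(-3350, -100) = 335000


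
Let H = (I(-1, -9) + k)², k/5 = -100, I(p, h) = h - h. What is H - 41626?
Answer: 208374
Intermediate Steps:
I(p, h) = 0
k = -500 (k = 5*(-100) = -500)
H = 250000 (H = (0 - 500)² = (-500)² = 250000)
H - 41626 = 250000 - 41626 = 208374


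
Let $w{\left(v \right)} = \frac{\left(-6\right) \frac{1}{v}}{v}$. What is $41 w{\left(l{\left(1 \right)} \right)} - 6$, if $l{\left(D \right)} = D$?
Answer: $-252$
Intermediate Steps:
$w{\left(v \right)} = - \frac{6}{v^{2}}$
$41 w{\left(l{\left(1 \right)} \right)} - 6 = 41 \left(- 6 \cdot 1^{-2}\right) - 6 = 41 \left(\left(-6\right) 1\right) - 6 = 41 \left(-6\right) - 6 = -246 - 6 = -252$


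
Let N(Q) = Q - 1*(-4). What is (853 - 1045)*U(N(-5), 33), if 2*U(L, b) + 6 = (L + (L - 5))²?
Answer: -4128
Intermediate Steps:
N(Q) = 4 + Q (N(Q) = Q + 4 = 4 + Q)
U(L, b) = -3 + (-5 + 2*L)²/2 (U(L, b) = -3 + (L + (L - 5))²/2 = -3 + (L + (-5 + L))²/2 = -3 + (-5 + 2*L)²/2)
(853 - 1045)*U(N(-5), 33) = (853 - 1045)*(-3 + (-5 + 2*(4 - 5))²/2) = -192*(-3 + (-5 + 2*(-1))²/2) = -192*(-3 + (-5 - 2)²/2) = -192*(-3 + (½)*(-7)²) = -192*(-3 + (½)*49) = -192*(-3 + 49/2) = -192*43/2 = -4128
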